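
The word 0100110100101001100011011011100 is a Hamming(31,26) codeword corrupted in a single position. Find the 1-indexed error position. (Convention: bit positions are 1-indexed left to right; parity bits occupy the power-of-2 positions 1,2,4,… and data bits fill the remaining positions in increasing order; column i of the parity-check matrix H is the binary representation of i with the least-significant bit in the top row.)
Syndrome s = H · r^T (mod 2), r = 0100110100101001100011011011100:
  s[0] = (1010101010101010101010101010101)·(0100110100101001100011011011100) mod 2 = 0+0+0+0+1+0+0+0+0+0+1+0+1+0+0+0+1+0+0+0+1+0+0+0+1+0+1+0+1+0+0 mod 2 = 0
  s[1] = (0110011001100110011001100110011)·(0100110100101001100011011011100) mod 2 = 0+1+0+0+0+1+0+0+0+0+1+0+0+0+0+0+0+0+0+0+0+1+0+0+0+0+1+0+0+0+0 mod 2 = 1
  s[2] = (0001111000011110000111100001111)·(0100110100101001100011011011100) mod 2 = 0+0+0+0+1+1+0+0+0+0+0+0+1+0+0+0+0+0+0+0+1+1+0+0+0+0+0+1+1+0+0 mod 2 = 1
  s[3] = (0000000111111110000000011111111)·(0100110100101001100011011011100) mod 2 = 0+0+0+0+0+0+0+1+0+0+1+0+1+0+0+0+0+0+0+0+0+0+0+1+1+0+1+1+1+0+0 mod 2 = 0
  s[4] = (0000000000000001111111111111111)·(0100110100101001100011011011100) mod 2 = 0+0+0+0+0+0+0+0+0+0+0+0+0+0+0+1+1+0+0+0+1+1+0+1+1+0+1+1+1+0+0 mod 2 = 1
Syndrome = 01101
Column i of H is the binary representation of i, so the syndrome is the binary index of the flipped bit.
Read s = 01101 with s[0] as LSB: 0·2^0 + 1·2^1 + 1·2^2 + 0·2^3 + 1·2^4 = 22.
Error is at bit position 22.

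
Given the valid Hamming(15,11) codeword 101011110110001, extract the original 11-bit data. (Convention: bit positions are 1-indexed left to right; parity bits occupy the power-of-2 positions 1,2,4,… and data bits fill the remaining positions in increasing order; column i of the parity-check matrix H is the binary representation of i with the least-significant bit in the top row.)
Parity bits occupy power-of-2 positions; data bits are at positions {3,5,6,7,9,10,11,12,13,14,15} (1-indexed).
Extract: c[3]=1 c[5]=1 c[6]=1 c[7]=1 c[9]=0 c[10]=1 c[11]=1 c[12]=0 c[13]=0 c[14]=0 c[15]=1
Data = 11110110001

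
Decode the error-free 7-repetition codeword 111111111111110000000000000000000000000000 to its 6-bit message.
Split into 7-bit blocks: 1111111 1111111 0000000 0000000 0000000 0000000
Data = 110000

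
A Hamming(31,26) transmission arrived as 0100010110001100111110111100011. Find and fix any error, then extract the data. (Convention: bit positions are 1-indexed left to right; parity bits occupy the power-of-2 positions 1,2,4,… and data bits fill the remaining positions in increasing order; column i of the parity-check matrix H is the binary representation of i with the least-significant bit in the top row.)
Syndrome s = H · r^T (mod 2), r = 0100010110001100111110111100011:
  s[0] = (1010101010101010101010101010101)·(0100010110001100111110111100011) mod 2 = 0+0+0+0+0+0+0+0+1+0+0+0+1+0+0+0+1+0+1+0+1+0+1+0+1+0+0+0+0+0+1 mod 2 = 0
  s[1] = (0110011001100110011001100110011)·(0100010110001100111110111100011) mod 2 = 0+1+0+0+0+1+0+0+0+0+0+0+0+1+0+0+0+1+1+0+0+0+1+0+0+1+0+0+0+1+1 mod 2 = 1
  s[2] = (0001111000011110000111100001111)·(0100010110001100111110111100011) mod 2 = 0+0+0+0+0+1+0+0+0+0+0+0+1+1+0+0+0+0+0+1+1+0+1+0+0+0+0+0+0+1+1 mod 2 = 0
  s[3] = (0000000111111110000000011111111)·(0100010110001100111110111100011) mod 2 = 0+0+0+0+0+0+0+1+1+0+0+0+1+1+0+0+0+0+0+0+0+0+0+1+1+1+0+0+0+1+1 mod 2 = 1
  s[4] = (0000000000000001111111111111111)·(0100010110001100111110111100011) mod 2 = 0+0+0+0+0+0+0+0+0+0+0+0+0+0+0+0+1+1+1+1+1+0+1+1+1+1+0+0+0+1+1 mod 2 = 1
Syndrome = 01011
Column 26 of H equals this syndrome → error at bit 26 (1-indexed).
Flip bit 26: 0100010110001100111110111100011 → 0100010110001100111110111000011
Extract data bits at positions {3,5,6,7,9,10,11,12,13,14,15,17,18,19,20,21,22,23,24,25,26,27,28,29,30,31}: 00101000110111110111000011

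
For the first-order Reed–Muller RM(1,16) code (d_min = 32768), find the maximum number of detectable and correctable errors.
Detection only: up to d_min − 1 = 32767 errors.
Correction: up to ⌊(d_min − 1)/2⌋ = ⌊32767/2⌋ = 16383 errors.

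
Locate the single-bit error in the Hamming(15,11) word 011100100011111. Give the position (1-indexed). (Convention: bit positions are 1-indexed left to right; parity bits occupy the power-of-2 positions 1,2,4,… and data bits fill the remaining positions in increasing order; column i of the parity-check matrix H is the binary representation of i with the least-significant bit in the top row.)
Syndrome s = H · r^T (mod 2), r = 011100100011111:
  s[0] = (101010101010101)·(011100100011111) mod 2 = 0+0+1+0+0+0+1+0+0+0+1+0+1+0+1 mod 2 = 1
  s[1] = (011001100110011)·(011100100011111) mod 2 = 0+1+1+0+0+0+1+0+0+0+1+0+0+1+1 mod 2 = 0
  s[2] = (000111100001111)·(011100100011111) mod 2 = 0+0+0+1+0+0+1+0+0+0+0+1+1+1+1 mod 2 = 0
  s[3] = (000000011111111)·(011100100011111) mod 2 = 0+0+0+0+0+0+0+0+0+0+1+1+1+1+1 mod 2 = 1
Syndrome = 1001
Column i of H is the binary representation of i, so the syndrome is the binary index of the flipped bit.
Read s = 1001 with s[0] as LSB: 1·2^0 + 0·2^1 + 0·2^2 + 1·2^3 = 9.
Error is at bit position 9.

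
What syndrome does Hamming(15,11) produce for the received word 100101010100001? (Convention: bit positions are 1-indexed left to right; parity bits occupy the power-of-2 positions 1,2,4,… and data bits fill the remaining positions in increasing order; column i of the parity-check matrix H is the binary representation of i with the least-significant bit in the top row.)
Syndrome s = H · r^T (mod 2), r = 100101010100001:
  s[0] = (101010101010101)·(100101010100001) mod 2 = 1+0+0+0+0+0+0+0+0+0+0+0+0+0+1 mod 2 = 0
  s[1] = (011001100110011)·(100101010100001) mod 2 = 0+0+0+0+0+1+0+0+0+1+0+0+0+0+1 mod 2 = 1
  s[2] = (000111100001111)·(100101010100001) mod 2 = 0+0+0+1+0+1+0+0+0+0+0+0+0+0+1 mod 2 = 1
  s[3] = (000000011111111)·(100101010100001) mod 2 = 0+0+0+0+0+0+0+1+0+1+0+0+0+0+1 mod 2 = 1
Syndrome = 0111
Non-zero syndrome: error at position 14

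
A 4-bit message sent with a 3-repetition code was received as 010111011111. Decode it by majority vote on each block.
Split into 3-bit blocks and majority-vote each:
  block 1 = 010: 1 ones, 2 zeros → 0
  block 2 = 111: 3 ones, 0 zeros → 1
  block 3 = 011: 2 ones, 1 zeros → 1
  block 4 = 111: 3 ones, 0 zeros → 1
Decoded = 0111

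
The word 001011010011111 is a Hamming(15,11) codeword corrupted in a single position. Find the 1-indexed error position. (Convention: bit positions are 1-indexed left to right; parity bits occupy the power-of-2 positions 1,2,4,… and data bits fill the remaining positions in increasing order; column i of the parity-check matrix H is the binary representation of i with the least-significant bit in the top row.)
Syndrome s = H · r^T (mod 2), r = 001011010011111:
  s[0] = (101010101010101)·(001011010011111) mod 2 = 0+0+1+0+1+0+0+0+0+0+1+0+1+0+1 mod 2 = 1
  s[1] = (011001100110011)·(001011010011111) mod 2 = 0+0+1+0+0+1+0+0+0+0+1+0+0+1+1 mod 2 = 1
  s[2] = (000111100001111)·(001011010011111) mod 2 = 0+0+0+0+1+1+0+0+0+0+0+1+1+1+1 mod 2 = 0
  s[3] = (000000011111111)·(001011010011111) mod 2 = 0+0+0+0+0+0+0+1+0+0+1+1+1+1+1 mod 2 = 0
Syndrome = 1100
Column i of H is the binary representation of i, so the syndrome is the binary index of the flipped bit.
Read s = 1100 with s[0] as LSB: 1·2^0 + 1·2^1 + 0·2^2 + 0·2^3 = 3.
Error is at bit position 3.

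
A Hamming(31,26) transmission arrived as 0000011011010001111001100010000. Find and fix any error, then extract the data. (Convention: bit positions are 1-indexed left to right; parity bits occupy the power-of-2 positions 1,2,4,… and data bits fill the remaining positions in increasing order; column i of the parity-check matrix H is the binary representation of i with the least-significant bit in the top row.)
Syndrome s = H · r^T (mod 2), r = 0000011011010001111001100010000:
  s[0] = (1010101010101010101010101010101)·(0000011011010001111001100010000) mod 2 = 0+0+0+0+0+0+1+0+1+0+0+0+0+0+0+0+1+0+1+0+0+0+1+0+0+0+1+0+0+0+0 mod 2 = 0
  s[1] = (0110011001100110011001100110011)·(0000011011010001111001100010000) mod 2 = 0+0+0+0+0+1+1+0+0+1+0+0+0+0+0+0+0+1+1+0+0+1+1+0+0+0+1+0+0+0+0 mod 2 = 0
  s[2] = (0001111000011110000111100001111)·(0000011011010001111001100010000) mod 2 = 0+0+0+0+0+1+1+0+0+0+0+1+0+0+0+0+0+0+0+0+0+1+1+0+0+0+0+0+0+0+0 mod 2 = 1
  s[3] = (0000000111111110000000011111111)·(0000011011010001111001100010000) mod 2 = 0+0+0+0+0+0+0+0+1+1+0+1+0+0+0+0+0+0+0+0+0+0+0+0+0+0+1+0+0+0+0 mod 2 = 0
  s[4] = (0000000000000001111111111111111)·(0000011011010001111001100010000) mod 2 = 0+0+0+0+0+0+0+0+0+0+0+0+0+0+0+1+1+1+1+0+0+1+1+0+0+0+1+0+0+0+0 mod 2 = 1
Syndrome = 00101
Column 20 of H equals this syndrome → error at bit 20 (1-indexed).
Flip bit 20: 0000011011010001111001100010000 → 0000011011010001111101100010000
Extract data bits at positions {3,5,6,7,9,10,11,12,13,14,15,17,18,19,20,21,22,23,24,25,26,27,28,29,30,31}: 00111101000111101100010000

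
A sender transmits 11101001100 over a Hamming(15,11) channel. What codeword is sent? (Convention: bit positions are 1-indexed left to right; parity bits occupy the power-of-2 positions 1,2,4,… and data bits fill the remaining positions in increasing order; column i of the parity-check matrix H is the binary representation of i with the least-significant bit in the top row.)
Codeword c = d · G (mod 2), d = 11101001100:
  c[0] = d·G[:,0] = (11101001100)·(11011010101) mod 2 = 1+1+0+0+1+0+0+0+1+0+0 mod 2 = 0
  c[1] = d·G[:,1] = (11101001100)·(10110110011) mod 2 = 1+0+1+0+0+0+0+0+0+0+0 mod 2 = 0
  c[2] = d·G[:,2] = (11101001100)·(10000000000) mod 2 = 1+0+0+0+0+0+0+0+0+0+0 mod 2 = 1
  c[3] = d·G[:,3] = (11101001100)·(01110001111) mod 2 = 0+1+1+0+0+0+0+1+1+0+0 mod 2 = 0
  c[4] = d·G[:,4] = (11101001100)·(01000000000) mod 2 = 0+1+0+0+0+0+0+0+0+0+0 mod 2 = 1
  c[5] = d·G[:,5] = (11101001100)·(00100000000) mod 2 = 0+0+1+0+0+0+0+0+0+0+0 mod 2 = 1
  c[6] = d·G[:,6] = (11101001100)·(00010000000) mod 2 = 0+0+0+0+0+0+0+0+0+0+0 mod 2 = 0
  c[7] = d·G[:,7] = (11101001100)·(00001111111) mod 2 = 0+0+0+0+1+0+0+1+1+0+0 mod 2 = 1
  c[8] = d·G[:,8] = (11101001100)·(00001000000) mod 2 = 0+0+0+0+1+0+0+0+0+0+0 mod 2 = 1
  c[9] = d·G[:,9] = (11101001100)·(00000100000) mod 2 = 0+0+0+0+0+0+0+0+0+0+0 mod 2 = 0
  c[10] = d·G[:,10] = (11101001100)·(00000010000) mod 2 = 0+0+0+0+0+0+0+0+0+0+0 mod 2 = 0
  c[11] = d·G[:,11] = (11101001100)·(00000001000) mod 2 = 0+0+0+0+0+0+0+1+0+0+0 mod 2 = 1
  c[12] = d·G[:,12] = (11101001100)·(00000000100) mod 2 = 0+0+0+0+0+0+0+0+1+0+0 mod 2 = 1
  c[13] = d·G[:,13] = (11101001100)·(00000000010) mod 2 = 0+0+0+0+0+0+0+0+0+0+0 mod 2 = 0
  c[14] = d·G[:,14] = (11101001100)·(00000000001) mod 2 = 0+0+0+0+0+0+0+0+0+0+0 mod 2 = 0
Codeword = 001011011001100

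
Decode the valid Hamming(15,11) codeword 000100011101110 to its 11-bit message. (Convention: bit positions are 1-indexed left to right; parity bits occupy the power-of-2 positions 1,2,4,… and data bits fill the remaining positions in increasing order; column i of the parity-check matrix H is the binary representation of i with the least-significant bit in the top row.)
Parity bits occupy power-of-2 positions; data bits are at positions {3,5,6,7,9,10,11,12,13,14,15} (1-indexed).
Extract: c[3]=0 c[5]=0 c[6]=0 c[7]=0 c[9]=1 c[10]=1 c[11]=0 c[12]=1 c[13]=1 c[14]=1 c[15]=0
Data = 00001101110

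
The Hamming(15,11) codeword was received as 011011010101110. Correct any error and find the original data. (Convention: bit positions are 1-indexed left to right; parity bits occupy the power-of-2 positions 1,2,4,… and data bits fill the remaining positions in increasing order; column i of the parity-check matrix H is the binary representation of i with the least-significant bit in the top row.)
Syndrome s = H · r^T (mod 2), r = 011011010101110:
  s[0] = (101010101010101)·(011011010101110) mod 2 = 0+0+1+0+1+0+0+0+0+0+0+0+1+0+0 mod 2 = 1
  s[1] = (011001100110011)·(011011010101110) mod 2 = 0+1+1+0+0+1+0+0+0+1+0+0+0+1+0 mod 2 = 1
  s[2] = (000111100001111)·(011011010101110) mod 2 = 0+0+0+0+1+1+0+0+0+0+0+1+1+1+0 mod 2 = 1
  s[3] = (000000011111111)·(011011010101110) mod 2 = 0+0+0+0+0+0+0+1+0+1+0+1+1+1+0 mod 2 = 1
Syndrome = 1111
Column 15 of H equals this syndrome → error at bit 15 (1-indexed).
Flip bit 15: 011011010101110 → 011011010101111
Extract data bits at positions {3,5,6,7,9,10,11,12,13,14,15}: 11100101111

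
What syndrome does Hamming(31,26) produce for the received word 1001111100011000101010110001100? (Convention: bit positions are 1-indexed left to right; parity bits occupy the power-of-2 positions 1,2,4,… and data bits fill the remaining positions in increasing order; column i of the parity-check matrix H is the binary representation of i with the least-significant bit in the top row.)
Syndrome s = H · r^T (mod 2), r = 1001111100011000101010110001100:
  s[0] = (1010101010101010101010101010101)·(1001111100011000101010110001100) mod 2 = 1+0+0+0+1+0+1+0+0+0+0+0+1+0+0+0+1+0+1+0+1+0+1+0+0+0+0+0+1+0+0 mod 2 = 1
  s[1] = (0110011001100110011001100110011)·(1001111100011000101010110001100) mod 2 = 0+0+0+0+0+1+1+0+0+0+0+0+0+0+0+0+0+0+1+0+0+0+1+0+0+0+0+0+0+0+0 mod 2 = 0
  s[2] = (0001111000011110000111100001111)·(1001111100011000101010110001100) mod 2 = 0+0+0+1+1+1+1+0+0+0+0+1+1+0+0+0+0+0+0+0+1+0+1+0+0+0+0+1+1+0+0 mod 2 = 0
  s[3] = (0000000111111110000000011111111)·(1001111100011000101010110001100) mod 2 = 0+0+0+0+0+0+0+1+0+0+0+1+1+0+0+0+0+0+0+0+0+0+0+1+0+0+0+1+1+0+0 mod 2 = 0
  s[4] = (0000000000000001111111111111111)·(1001111100011000101010110001100) mod 2 = 0+0+0+0+0+0+0+0+0+0+0+0+0+0+0+0+1+0+1+0+1+0+1+1+0+0+0+1+1+0+0 mod 2 = 1
Syndrome = 10001
Non-zero syndrome: error at position 17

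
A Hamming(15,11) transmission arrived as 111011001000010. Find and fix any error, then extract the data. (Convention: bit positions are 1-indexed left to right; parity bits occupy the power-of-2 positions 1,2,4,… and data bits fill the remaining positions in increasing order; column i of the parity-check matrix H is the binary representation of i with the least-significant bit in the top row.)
Syndrome s = H · r^T (mod 2), r = 111011001000010:
  s[0] = (101010101010101)·(111011001000010) mod 2 = 1+0+1+0+1+0+0+0+1+0+0+0+0+0+0 mod 2 = 0
  s[1] = (011001100110011)·(111011001000010) mod 2 = 0+1+1+0+0+1+0+0+0+0+0+0+0+1+0 mod 2 = 0
  s[2] = (000111100001111)·(111011001000010) mod 2 = 0+0+0+0+1+1+0+0+0+0+0+0+0+1+0 mod 2 = 1
  s[3] = (000000011111111)·(111011001000010) mod 2 = 0+0+0+0+0+0+0+0+1+0+0+0+0+1+0 mod 2 = 0
Syndrome = 0010
Column 4 of H equals this syndrome → error at bit 4 (1-indexed).
Flip bit 4: 111011001000010 → 111111001000010
Extract data bits at positions {3,5,6,7,9,10,11,12,13,14,15}: 11101000010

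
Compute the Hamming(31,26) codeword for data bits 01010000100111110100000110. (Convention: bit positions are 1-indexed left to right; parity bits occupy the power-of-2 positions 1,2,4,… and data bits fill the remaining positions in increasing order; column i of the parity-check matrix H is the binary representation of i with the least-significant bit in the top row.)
Codeword c = d · G (mod 2), d = 01010000100111110100000110:
  c[0] = d·G[:,0] = (01010000100111110100000110)·(11011010101101010101010101) mod 2 = 0+1+0+1+0+0+0+0+1+0+0+1+0+1+0+1+0+1+0+0+0+0+0+1+0+0 mod 2 = 0
  c[1] = d·G[:,1] = (01010000100111110100000110)·(10110110011011001100110011) mod 2 = 0+0+0+1+0+0+0+0+0+0+0+0+1+1+0+0+0+1+0+0+0+0+0+0+1+0 mod 2 = 1
  c[2] = d·G[:,2] = (01010000100111110100000110)·(10000000000000000000000000) mod 2 = 0+0+0+0+0+0+0+0+0+0+0+0+0+0+0+0+0+0+0+0+0+0+0+0+0+0 mod 2 = 0
  c[3] = d·G[:,3] = (01010000100111110100000110)·(01110001111000111100001111) mod 2 = 0+1+0+1+0+0+0+0+1+0+0+0+0+0+1+1+0+1+0+0+0+0+0+1+1+0 mod 2 = 0
  c[4] = d·G[:,4] = (01010000100111110100000110)·(01000000000000000000000000) mod 2 = 0+1+0+0+0+0+0+0+0+0+0+0+0+0+0+0+0+0+0+0+0+0+0+0+0+0 mod 2 = 1
  c[5] = d·G[:,5] = (01010000100111110100000110)·(00100000000000000000000000) mod 2 = 0+0+0+0+0+0+0+0+0+0+0+0+0+0+0+0+0+0+0+0+0+0+0+0+0+0 mod 2 = 0
  c[6] = d·G[:,6] = (01010000100111110100000110)·(00010000000000000000000000) mod 2 = 0+0+0+1+0+0+0+0+0+0+0+0+0+0+0+0+0+0+0+0+0+0+0+0+0+0 mod 2 = 1
  c[7] = d·G[:,7] = (01010000100111110100000110)·(00001111111000000011111111) mod 2 = 0+0+0+0+0+0+0+0+1+0+0+0+0+0+0+0+0+0+0+0+0+0+0+1+1+0 mod 2 = 1
  c[8] = d·G[:,8] = (01010000100111110100000110)·(00001000000000000000000000) mod 2 = 0+0+0+0+0+0+0+0+0+0+0+0+0+0+0+0+0+0+0+0+0+0+0+0+0+0 mod 2 = 0
  c[9] = d·G[:,9] = (01010000100111110100000110)·(00000100000000000000000000) mod 2 = 0+0+0+0+0+0+0+0+0+0+0+0+0+0+0+0+0+0+0+0+0+0+0+0+0+0 mod 2 = 0
  c[10] = d·G[:,10] = (01010000100111110100000110)·(00000010000000000000000000) mod 2 = 0+0+0+0+0+0+0+0+0+0+0+0+0+0+0+0+0+0+0+0+0+0+0+0+0+0 mod 2 = 0
  c[11] = d·G[:,11] = (01010000100111110100000110)·(00000001000000000000000000) mod 2 = 0+0+0+0+0+0+0+0+0+0+0+0+0+0+0+0+0+0+0+0+0+0+0+0+0+0 mod 2 = 0
  c[12] = d·G[:,12] = (01010000100111110100000110)·(00000000100000000000000000) mod 2 = 0+0+0+0+0+0+0+0+1+0+0+0+0+0+0+0+0+0+0+0+0+0+0+0+0+0 mod 2 = 1
  c[13] = d·G[:,13] = (01010000100111110100000110)·(00000000010000000000000000) mod 2 = 0+0+0+0+0+0+0+0+0+0+0+0+0+0+0+0+0+0+0+0+0+0+0+0+0+0 mod 2 = 0
  c[14] = d·G[:,14] = (01010000100111110100000110)·(00000000001000000000000000) mod 2 = 0+0+0+0+0+0+0+0+0+0+0+0+0+0+0+0+0+0+0+0+0+0+0+0+0+0 mod 2 = 0
  c[15] = d·G[:,15] = (01010000100111110100000110)·(00000000000111111111111111) mod 2 = 0+0+0+0+0+0+0+0+0+0+0+1+1+1+1+1+0+1+0+0+0+0+0+1+1+0 mod 2 = 0
  c[16] = d·G[:,16] = (01010000100111110100000110)·(00000000000100000000000000) mod 2 = 0+0+0+0+0+0+0+0+0+0+0+1+0+0+0+0+0+0+0+0+0+0+0+0+0+0 mod 2 = 1
  c[17] = d·G[:,17] = (01010000100111110100000110)·(00000000000010000000000000) mod 2 = 0+0+0+0+0+0+0+0+0+0+0+0+1+0+0+0+0+0+0+0+0+0+0+0+0+0 mod 2 = 1
  c[18] = d·G[:,18] = (01010000100111110100000110)·(00000000000001000000000000) mod 2 = 0+0+0+0+0+0+0+0+0+0+0+0+0+1+0+0+0+0+0+0+0+0+0+0+0+0 mod 2 = 1
  c[19] = d·G[:,19] = (01010000100111110100000110)·(00000000000000100000000000) mod 2 = 0+0+0+0+0+0+0+0+0+0+0+0+0+0+1+0+0+0+0+0+0+0+0+0+0+0 mod 2 = 1
  c[20] = d·G[:,20] = (01010000100111110100000110)·(00000000000000010000000000) mod 2 = 0+0+0+0+0+0+0+0+0+0+0+0+0+0+0+1+0+0+0+0+0+0+0+0+0+0 mod 2 = 1
  c[21] = d·G[:,21] = (01010000100111110100000110)·(00000000000000001000000000) mod 2 = 0+0+0+0+0+0+0+0+0+0+0+0+0+0+0+0+0+0+0+0+0+0+0+0+0+0 mod 2 = 0
  c[22] = d·G[:,22] = (01010000100111110100000110)·(00000000000000000100000000) mod 2 = 0+0+0+0+0+0+0+0+0+0+0+0+0+0+0+0+0+1+0+0+0+0+0+0+0+0 mod 2 = 1
  c[23] = d·G[:,23] = (01010000100111110100000110)·(00000000000000000010000000) mod 2 = 0+0+0+0+0+0+0+0+0+0+0+0+0+0+0+0+0+0+0+0+0+0+0+0+0+0 mod 2 = 0
  c[24] = d·G[:,24] = (01010000100111110100000110)·(00000000000000000001000000) mod 2 = 0+0+0+0+0+0+0+0+0+0+0+0+0+0+0+0+0+0+0+0+0+0+0+0+0+0 mod 2 = 0
  c[25] = d·G[:,25] = (01010000100111110100000110)·(00000000000000000000100000) mod 2 = 0+0+0+0+0+0+0+0+0+0+0+0+0+0+0+0+0+0+0+0+0+0+0+0+0+0 mod 2 = 0
  c[26] = d·G[:,26] = (01010000100111110100000110)·(00000000000000000000010000) mod 2 = 0+0+0+0+0+0+0+0+0+0+0+0+0+0+0+0+0+0+0+0+0+0+0+0+0+0 mod 2 = 0
  c[27] = d·G[:,27] = (01010000100111110100000110)·(00000000000000000000001000) mod 2 = 0+0+0+0+0+0+0+0+0+0+0+0+0+0+0+0+0+0+0+0+0+0+0+0+0+0 mod 2 = 0
  c[28] = d·G[:,28] = (01010000100111110100000110)·(00000000000000000000000100) mod 2 = 0+0+0+0+0+0+0+0+0+0+0+0+0+0+0+0+0+0+0+0+0+0+0+1+0+0 mod 2 = 1
  c[29] = d·G[:,29] = (01010000100111110100000110)·(00000000000000000000000010) mod 2 = 0+0+0+0+0+0+0+0+0+0+0+0+0+0+0+0+0+0+0+0+0+0+0+0+1+0 mod 2 = 1
  c[30] = d·G[:,30] = (01010000100111110100000110)·(00000000000000000000000001) mod 2 = 0+0+0+0+0+0+0+0+0+0+0+0+0+0+0+0+0+0+0+0+0+0+0+0+0+0 mod 2 = 0
Codeword = 0100101100001000111110100000110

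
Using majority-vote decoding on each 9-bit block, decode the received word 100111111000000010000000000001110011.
Split into 9-bit blocks and majority-vote each:
  block 1 = 100111111: 7 ones, 2 zeros → 1
  block 2 = 000000010: 1 ones, 8 zeros → 0
  block 3 = 000000000: 0 ones, 9 zeros → 0
  block 4 = 001110011: 5 ones, 4 zeros → 1
Decoded = 1001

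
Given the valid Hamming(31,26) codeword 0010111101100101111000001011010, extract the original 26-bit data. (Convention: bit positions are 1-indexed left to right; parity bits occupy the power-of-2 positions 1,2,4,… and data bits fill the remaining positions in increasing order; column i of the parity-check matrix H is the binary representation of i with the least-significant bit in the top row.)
Parity bits occupy power-of-2 positions; data bits are at positions {3,5,6,7,9,10,11,12,13,14,15,17,18,19,20,21,22,23,24,25,26,27,28,29,30,31} (1-indexed).
Extract: c[3]=1 c[5]=1 c[6]=1 c[7]=1 c[9]=0 c[10]=1 c[11]=1 c[12]=0 c[13]=0 c[14]=1 c[15]=0 c[17]=1 c[18]=1 c[19]=1 c[20]=0 c[21]=0 c[22]=0 c[23]=0 c[24]=0 c[25]=1 c[26]=0 c[27]=1 c[28]=1 c[29]=0 c[30]=1 c[31]=0
Data = 11110110010111000001011010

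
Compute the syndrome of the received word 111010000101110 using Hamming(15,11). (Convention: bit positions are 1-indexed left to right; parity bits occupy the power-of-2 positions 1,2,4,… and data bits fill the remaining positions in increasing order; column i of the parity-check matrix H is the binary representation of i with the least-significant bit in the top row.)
Syndrome s = H · r^T (mod 2), r = 111010000101110:
  s[0] = (101010101010101)·(111010000101110) mod 2 = 1+0+1+0+1+0+0+0+0+0+0+0+1+0+0 mod 2 = 0
  s[1] = (011001100110011)·(111010000101110) mod 2 = 0+1+1+0+0+0+0+0+0+1+0+0+0+1+0 mod 2 = 0
  s[2] = (000111100001111)·(111010000101110) mod 2 = 0+0+0+0+1+0+0+0+0+0+0+1+1+1+0 mod 2 = 0
  s[3] = (000000011111111)·(111010000101110) mod 2 = 0+0+0+0+0+0+0+0+0+1+0+1+1+1+0 mod 2 = 0
Syndrome = 0000
s = 0: no error detected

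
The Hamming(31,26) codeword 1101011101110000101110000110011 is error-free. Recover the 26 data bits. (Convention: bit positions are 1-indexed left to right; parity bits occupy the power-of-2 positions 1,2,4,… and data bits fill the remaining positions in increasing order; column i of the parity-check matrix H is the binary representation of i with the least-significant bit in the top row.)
Parity bits occupy power-of-2 positions; data bits are at positions {3,5,6,7,9,10,11,12,13,14,15,17,18,19,20,21,22,23,24,25,26,27,28,29,30,31} (1-indexed).
Extract: c[3]=0 c[5]=0 c[6]=1 c[7]=1 c[9]=0 c[10]=1 c[11]=1 c[12]=1 c[13]=0 c[14]=0 c[15]=0 c[17]=1 c[18]=0 c[19]=1 c[20]=1 c[21]=1 c[22]=0 c[23]=0 c[24]=0 c[25]=0 c[26]=1 c[27]=1 c[28]=0 c[29]=0 c[30]=1 c[31]=1
Data = 00110111000101110000110011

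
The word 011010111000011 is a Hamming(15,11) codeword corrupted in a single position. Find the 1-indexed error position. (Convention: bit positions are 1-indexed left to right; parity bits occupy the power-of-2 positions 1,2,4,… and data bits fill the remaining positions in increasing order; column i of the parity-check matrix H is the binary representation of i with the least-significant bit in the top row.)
Syndrome s = H · r^T (mod 2), r = 011010111000011:
  s[0] = (101010101010101)·(011010111000011) mod 2 = 0+0+1+0+1+0+1+0+1+0+0+0+0+0+1 mod 2 = 1
  s[1] = (011001100110011)·(011010111000011) mod 2 = 0+1+1+0+0+0+1+0+0+0+0+0+0+1+1 mod 2 = 1
  s[2] = (000111100001111)·(011010111000011) mod 2 = 0+0+0+0+1+0+1+0+0+0+0+0+0+1+1 mod 2 = 0
  s[3] = (000000011111111)·(011010111000011) mod 2 = 0+0+0+0+0+0+0+1+1+0+0+0+0+1+1 mod 2 = 0
Syndrome = 1100
Column i of H is the binary representation of i, so the syndrome is the binary index of the flipped bit.
Read s = 1100 with s[0] as LSB: 1·2^0 + 1·2^1 + 0·2^2 + 0·2^3 = 3.
Error is at bit position 3.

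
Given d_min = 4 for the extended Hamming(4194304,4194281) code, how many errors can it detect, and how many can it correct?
Detection only: up to d_min − 1 = 3 errors.
Correction: up to ⌊(d_min − 1)/2⌋ = ⌊3/2⌋ = 1 errors.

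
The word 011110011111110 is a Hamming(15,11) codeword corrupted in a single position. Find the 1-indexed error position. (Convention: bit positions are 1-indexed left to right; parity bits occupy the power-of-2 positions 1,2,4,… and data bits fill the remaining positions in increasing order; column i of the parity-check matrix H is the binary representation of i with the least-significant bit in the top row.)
Syndrome s = H · r^T (mod 2), r = 011110011111110:
  s[0] = (101010101010101)·(011110011111110) mod 2 = 0+0+1+0+1+0+0+0+1+0+1+0+1+0+0 mod 2 = 1
  s[1] = (011001100110011)·(011110011111110) mod 2 = 0+1+1+0+0+0+0+0+0+1+1+0+0+1+0 mod 2 = 1
  s[2] = (000111100001111)·(011110011111110) mod 2 = 0+0+0+1+1+0+0+0+0+0+0+1+1+1+0 mod 2 = 1
  s[3] = (000000011111111)·(011110011111110) mod 2 = 0+0+0+0+0+0+0+1+1+1+1+1+1+1+0 mod 2 = 1
Syndrome = 1111
Column i of H is the binary representation of i, so the syndrome is the binary index of the flipped bit.
Read s = 1111 with s[0] as LSB: 1·2^0 + 1·2^1 + 1·2^2 + 1·2^3 = 15.
Error is at bit position 15.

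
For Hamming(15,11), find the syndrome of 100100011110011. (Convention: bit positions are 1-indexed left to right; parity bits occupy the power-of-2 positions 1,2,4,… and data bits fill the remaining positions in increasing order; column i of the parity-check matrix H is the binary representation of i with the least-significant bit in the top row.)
Syndrome s = H · r^T (mod 2), r = 100100011110011:
  s[0] = (101010101010101)·(100100011110011) mod 2 = 1+0+0+0+0+0+0+0+1+0+1+0+0+0+1 mod 2 = 0
  s[1] = (011001100110011)·(100100011110011) mod 2 = 0+0+0+0+0+0+0+0+0+1+1+0+0+1+1 mod 2 = 0
  s[2] = (000111100001111)·(100100011110011) mod 2 = 0+0+0+1+0+0+0+0+0+0+0+0+0+1+1 mod 2 = 1
  s[3] = (000000011111111)·(100100011110011) mod 2 = 0+0+0+0+0+0+0+1+1+1+1+0+0+1+1 mod 2 = 0
Syndrome = 0010
Non-zero syndrome: error at position 4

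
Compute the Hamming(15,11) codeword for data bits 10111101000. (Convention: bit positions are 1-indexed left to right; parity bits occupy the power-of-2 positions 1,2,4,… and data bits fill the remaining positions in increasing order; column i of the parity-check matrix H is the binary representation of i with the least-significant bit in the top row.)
Codeword c = d · G (mod 2), d = 10111101000:
  c[0] = d·G[:,0] = (10111101000)·(11011010101) mod 2 = 1+0+0+1+1+0+0+0+0+0+0 mod 2 = 1
  c[1] = d·G[:,1] = (10111101000)·(10110110011) mod 2 = 1+0+1+1+0+1+0+0+0+0+0 mod 2 = 0
  c[2] = d·G[:,2] = (10111101000)·(10000000000) mod 2 = 1+0+0+0+0+0+0+0+0+0+0 mod 2 = 1
  c[3] = d·G[:,3] = (10111101000)·(01110001111) mod 2 = 0+0+1+1+0+0+0+1+0+0+0 mod 2 = 1
  c[4] = d·G[:,4] = (10111101000)·(01000000000) mod 2 = 0+0+0+0+0+0+0+0+0+0+0 mod 2 = 0
  c[5] = d·G[:,5] = (10111101000)·(00100000000) mod 2 = 0+0+1+0+0+0+0+0+0+0+0 mod 2 = 1
  c[6] = d·G[:,6] = (10111101000)·(00010000000) mod 2 = 0+0+0+1+0+0+0+0+0+0+0 mod 2 = 1
  c[7] = d·G[:,7] = (10111101000)·(00001111111) mod 2 = 0+0+0+0+1+1+0+1+0+0+0 mod 2 = 1
  c[8] = d·G[:,8] = (10111101000)·(00001000000) mod 2 = 0+0+0+0+1+0+0+0+0+0+0 mod 2 = 1
  c[9] = d·G[:,9] = (10111101000)·(00000100000) mod 2 = 0+0+0+0+0+1+0+0+0+0+0 mod 2 = 1
  c[10] = d·G[:,10] = (10111101000)·(00000010000) mod 2 = 0+0+0+0+0+0+0+0+0+0+0 mod 2 = 0
  c[11] = d·G[:,11] = (10111101000)·(00000001000) mod 2 = 0+0+0+0+0+0+0+1+0+0+0 mod 2 = 1
  c[12] = d·G[:,12] = (10111101000)·(00000000100) mod 2 = 0+0+0+0+0+0+0+0+0+0+0 mod 2 = 0
  c[13] = d·G[:,13] = (10111101000)·(00000000010) mod 2 = 0+0+0+0+0+0+0+0+0+0+0 mod 2 = 0
  c[14] = d·G[:,14] = (10111101000)·(00000000001) mod 2 = 0+0+0+0+0+0+0+0+0+0+0 mod 2 = 0
Codeword = 101101111101000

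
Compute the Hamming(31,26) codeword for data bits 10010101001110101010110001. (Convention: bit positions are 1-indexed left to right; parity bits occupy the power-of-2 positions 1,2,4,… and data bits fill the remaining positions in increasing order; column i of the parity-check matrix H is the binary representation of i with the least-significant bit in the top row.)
Codeword c = d · G (mod 2), d = 10010101001110101010110001:
  c[0] = d·G[:,0] = (10010101001110101010110001)·(11011010101101010101010101) mod 2 = 1+0+0+1+0+0+0+0+0+0+1+1+0+0+0+0+0+0+0+0+0+1+0+0+0+1 mod 2 = 0
  c[1] = d·G[:,1] = (10010101001110101010110001)·(10110110011011001100110011) mod 2 = 1+0+0+1+0+1+0+0+0+0+1+0+1+0+0+0+1+0+0+0+1+1+0+0+0+1 mod 2 = 1
  c[2] = d·G[:,2] = (10010101001110101010110001)·(10000000000000000000000000) mod 2 = 1+0+0+0+0+0+0+0+0+0+0+0+0+0+0+0+0+0+0+0+0+0+0+0+0+0 mod 2 = 1
  c[3] = d·G[:,3] = (10010101001110101010110001)·(01110001111000111100001111) mod 2 = 0+0+0+1+0+0+0+1+0+0+1+0+0+0+1+0+1+0+0+0+0+0+0+0+0+1 mod 2 = 0
  c[4] = d·G[:,4] = (10010101001110101010110001)·(01000000000000000000000000) mod 2 = 0+0+0+0+0+0+0+0+0+0+0+0+0+0+0+0+0+0+0+0+0+0+0+0+0+0 mod 2 = 0
  c[5] = d·G[:,5] = (10010101001110101010110001)·(00100000000000000000000000) mod 2 = 0+0+0+0+0+0+0+0+0+0+0+0+0+0+0+0+0+0+0+0+0+0+0+0+0+0 mod 2 = 0
  c[6] = d·G[:,6] = (10010101001110101010110001)·(00010000000000000000000000) mod 2 = 0+0+0+1+0+0+0+0+0+0+0+0+0+0+0+0+0+0+0+0+0+0+0+0+0+0 mod 2 = 1
  c[7] = d·G[:,7] = (10010101001110101010110001)·(00001111111000000011111111) mod 2 = 0+0+0+0+0+1+0+1+0+0+1+0+0+0+0+0+0+0+1+0+1+1+0+0+0+1 mod 2 = 1
  c[8] = d·G[:,8] = (10010101001110101010110001)·(00001000000000000000000000) mod 2 = 0+0+0+0+0+0+0+0+0+0+0+0+0+0+0+0+0+0+0+0+0+0+0+0+0+0 mod 2 = 0
  c[9] = d·G[:,9] = (10010101001110101010110001)·(00000100000000000000000000) mod 2 = 0+0+0+0+0+1+0+0+0+0+0+0+0+0+0+0+0+0+0+0+0+0+0+0+0+0 mod 2 = 1
  c[10] = d·G[:,10] = (10010101001110101010110001)·(00000010000000000000000000) mod 2 = 0+0+0+0+0+0+0+0+0+0+0+0+0+0+0+0+0+0+0+0+0+0+0+0+0+0 mod 2 = 0
  c[11] = d·G[:,11] = (10010101001110101010110001)·(00000001000000000000000000) mod 2 = 0+0+0+0+0+0+0+1+0+0+0+0+0+0+0+0+0+0+0+0+0+0+0+0+0+0 mod 2 = 1
  c[12] = d·G[:,12] = (10010101001110101010110001)·(00000000100000000000000000) mod 2 = 0+0+0+0+0+0+0+0+0+0+0+0+0+0+0+0+0+0+0+0+0+0+0+0+0+0 mod 2 = 0
  c[13] = d·G[:,13] = (10010101001110101010110001)·(00000000010000000000000000) mod 2 = 0+0+0+0+0+0+0+0+0+0+0+0+0+0+0+0+0+0+0+0+0+0+0+0+0+0 mod 2 = 0
  c[14] = d·G[:,14] = (10010101001110101010110001)·(00000000001000000000000000) mod 2 = 0+0+0+0+0+0+0+0+0+0+1+0+0+0+0+0+0+0+0+0+0+0+0+0+0+0 mod 2 = 1
  c[15] = d·G[:,15] = (10010101001110101010110001)·(00000000000111111111111111) mod 2 = 0+0+0+0+0+0+0+0+0+0+0+1+1+0+1+0+1+0+1+0+1+1+0+0+0+1 mod 2 = 0
  c[16] = d·G[:,16] = (10010101001110101010110001)·(00000000000100000000000000) mod 2 = 0+0+0+0+0+0+0+0+0+0+0+1+0+0+0+0+0+0+0+0+0+0+0+0+0+0 mod 2 = 1
  c[17] = d·G[:,17] = (10010101001110101010110001)·(00000000000010000000000000) mod 2 = 0+0+0+0+0+0+0+0+0+0+0+0+1+0+0+0+0+0+0+0+0+0+0+0+0+0 mod 2 = 1
  c[18] = d·G[:,18] = (10010101001110101010110001)·(00000000000001000000000000) mod 2 = 0+0+0+0+0+0+0+0+0+0+0+0+0+0+0+0+0+0+0+0+0+0+0+0+0+0 mod 2 = 0
  c[19] = d·G[:,19] = (10010101001110101010110001)·(00000000000000100000000000) mod 2 = 0+0+0+0+0+0+0+0+0+0+0+0+0+0+1+0+0+0+0+0+0+0+0+0+0+0 mod 2 = 1
  c[20] = d·G[:,20] = (10010101001110101010110001)·(00000000000000010000000000) mod 2 = 0+0+0+0+0+0+0+0+0+0+0+0+0+0+0+0+0+0+0+0+0+0+0+0+0+0 mod 2 = 0
  c[21] = d·G[:,21] = (10010101001110101010110001)·(00000000000000001000000000) mod 2 = 0+0+0+0+0+0+0+0+0+0+0+0+0+0+0+0+1+0+0+0+0+0+0+0+0+0 mod 2 = 1
  c[22] = d·G[:,22] = (10010101001110101010110001)·(00000000000000000100000000) mod 2 = 0+0+0+0+0+0+0+0+0+0+0+0+0+0+0+0+0+0+0+0+0+0+0+0+0+0 mod 2 = 0
  c[23] = d·G[:,23] = (10010101001110101010110001)·(00000000000000000010000000) mod 2 = 0+0+0+0+0+0+0+0+0+0+0+0+0+0+0+0+0+0+1+0+0+0+0+0+0+0 mod 2 = 1
  c[24] = d·G[:,24] = (10010101001110101010110001)·(00000000000000000001000000) mod 2 = 0+0+0+0+0+0+0+0+0+0+0+0+0+0+0+0+0+0+0+0+0+0+0+0+0+0 mod 2 = 0
  c[25] = d·G[:,25] = (10010101001110101010110001)·(00000000000000000000100000) mod 2 = 0+0+0+0+0+0+0+0+0+0+0+0+0+0+0+0+0+0+0+0+1+0+0+0+0+0 mod 2 = 1
  c[26] = d·G[:,26] = (10010101001110101010110001)·(00000000000000000000010000) mod 2 = 0+0+0+0+0+0+0+0+0+0+0+0+0+0+0+0+0+0+0+0+0+1+0+0+0+0 mod 2 = 1
  c[27] = d·G[:,27] = (10010101001110101010110001)·(00000000000000000000001000) mod 2 = 0+0+0+0+0+0+0+0+0+0+0+0+0+0+0+0+0+0+0+0+0+0+0+0+0+0 mod 2 = 0
  c[28] = d·G[:,28] = (10010101001110101010110001)·(00000000000000000000000100) mod 2 = 0+0+0+0+0+0+0+0+0+0+0+0+0+0+0+0+0+0+0+0+0+0+0+0+0+0 mod 2 = 0
  c[29] = d·G[:,29] = (10010101001110101010110001)·(00000000000000000000000010) mod 2 = 0+0+0+0+0+0+0+0+0+0+0+0+0+0+0+0+0+0+0+0+0+0+0+0+0+0 mod 2 = 0
  c[30] = d·G[:,30] = (10010101001110101010110001)·(00000000000000000000000001) mod 2 = 0+0+0+0+0+0+0+0+0+0+0+0+0+0+0+0+0+0+0+0+0+0+0+0+0+1 mod 2 = 1
Codeword = 0110001101010010110101010110001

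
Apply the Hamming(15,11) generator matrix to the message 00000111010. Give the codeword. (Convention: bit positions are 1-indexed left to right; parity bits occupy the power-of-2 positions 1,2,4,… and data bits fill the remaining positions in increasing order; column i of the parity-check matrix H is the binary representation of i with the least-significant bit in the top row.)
Codeword c = d · G (mod 2), d = 00000111010:
  c[0] = d·G[:,0] = (00000111010)·(11011010101) mod 2 = 0+0+0+0+0+0+1+0+0+0+0 mod 2 = 1
  c[1] = d·G[:,1] = (00000111010)·(10110110011) mod 2 = 0+0+0+0+0+1+1+0+0+1+0 mod 2 = 1
  c[2] = d·G[:,2] = (00000111010)·(10000000000) mod 2 = 0+0+0+0+0+0+0+0+0+0+0 mod 2 = 0
  c[3] = d·G[:,3] = (00000111010)·(01110001111) mod 2 = 0+0+0+0+0+0+0+1+0+1+0 mod 2 = 0
  c[4] = d·G[:,4] = (00000111010)·(01000000000) mod 2 = 0+0+0+0+0+0+0+0+0+0+0 mod 2 = 0
  c[5] = d·G[:,5] = (00000111010)·(00100000000) mod 2 = 0+0+0+0+0+0+0+0+0+0+0 mod 2 = 0
  c[6] = d·G[:,6] = (00000111010)·(00010000000) mod 2 = 0+0+0+0+0+0+0+0+0+0+0 mod 2 = 0
  c[7] = d·G[:,7] = (00000111010)·(00001111111) mod 2 = 0+0+0+0+0+1+1+1+0+1+0 mod 2 = 0
  c[8] = d·G[:,8] = (00000111010)·(00001000000) mod 2 = 0+0+0+0+0+0+0+0+0+0+0 mod 2 = 0
  c[9] = d·G[:,9] = (00000111010)·(00000100000) mod 2 = 0+0+0+0+0+1+0+0+0+0+0 mod 2 = 1
  c[10] = d·G[:,10] = (00000111010)·(00000010000) mod 2 = 0+0+0+0+0+0+1+0+0+0+0 mod 2 = 1
  c[11] = d·G[:,11] = (00000111010)·(00000001000) mod 2 = 0+0+0+0+0+0+0+1+0+0+0 mod 2 = 1
  c[12] = d·G[:,12] = (00000111010)·(00000000100) mod 2 = 0+0+0+0+0+0+0+0+0+0+0 mod 2 = 0
  c[13] = d·G[:,13] = (00000111010)·(00000000010) mod 2 = 0+0+0+0+0+0+0+0+0+1+0 mod 2 = 1
  c[14] = d·G[:,14] = (00000111010)·(00000000001) mod 2 = 0+0+0+0+0+0+0+0+0+0+0 mod 2 = 0
Codeword = 110000000111010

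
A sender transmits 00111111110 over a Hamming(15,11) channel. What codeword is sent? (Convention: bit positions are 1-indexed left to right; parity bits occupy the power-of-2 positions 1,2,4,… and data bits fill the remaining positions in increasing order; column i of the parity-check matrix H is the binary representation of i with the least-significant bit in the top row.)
Codeword c = d · G (mod 2), d = 00111111110:
  c[0] = d·G[:,0] = (00111111110)·(11011010101) mod 2 = 0+0+0+1+1+0+1+0+1+0+0 mod 2 = 0
  c[1] = d·G[:,1] = (00111111110)·(10110110011) mod 2 = 0+0+1+1+0+1+1+0+0+1+0 mod 2 = 1
  c[2] = d·G[:,2] = (00111111110)·(10000000000) mod 2 = 0+0+0+0+0+0+0+0+0+0+0 mod 2 = 0
  c[3] = d·G[:,3] = (00111111110)·(01110001111) mod 2 = 0+0+1+1+0+0+0+1+1+1+0 mod 2 = 1
  c[4] = d·G[:,4] = (00111111110)·(01000000000) mod 2 = 0+0+0+0+0+0+0+0+0+0+0 mod 2 = 0
  c[5] = d·G[:,5] = (00111111110)·(00100000000) mod 2 = 0+0+1+0+0+0+0+0+0+0+0 mod 2 = 1
  c[6] = d·G[:,6] = (00111111110)·(00010000000) mod 2 = 0+0+0+1+0+0+0+0+0+0+0 mod 2 = 1
  c[7] = d·G[:,7] = (00111111110)·(00001111111) mod 2 = 0+0+0+0+1+1+1+1+1+1+0 mod 2 = 0
  c[8] = d·G[:,8] = (00111111110)·(00001000000) mod 2 = 0+0+0+0+1+0+0+0+0+0+0 mod 2 = 1
  c[9] = d·G[:,9] = (00111111110)·(00000100000) mod 2 = 0+0+0+0+0+1+0+0+0+0+0 mod 2 = 1
  c[10] = d·G[:,10] = (00111111110)·(00000010000) mod 2 = 0+0+0+0+0+0+1+0+0+0+0 mod 2 = 1
  c[11] = d·G[:,11] = (00111111110)·(00000001000) mod 2 = 0+0+0+0+0+0+0+1+0+0+0 mod 2 = 1
  c[12] = d·G[:,12] = (00111111110)·(00000000100) mod 2 = 0+0+0+0+0+0+0+0+1+0+0 mod 2 = 1
  c[13] = d·G[:,13] = (00111111110)·(00000000010) mod 2 = 0+0+0+0+0+0+0+0+0+1+0 mod 2 = 1
  c[14] = d·G[:,14] = (00111111110)·(00000000001) mod 2 = 0+0+0+0+0+0+0+0+0+0+0 mod 2 = 0
Codeword = 010101101111110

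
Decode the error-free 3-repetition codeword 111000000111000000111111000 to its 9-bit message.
Split into 3-bit blocks: 111 000 000 111 000 000 111 111 000
Data = 100100110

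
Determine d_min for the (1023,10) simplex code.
d_min = 512 (every nonzero codeword of the simplex code S_10 has weight 2^(r−1) = 512).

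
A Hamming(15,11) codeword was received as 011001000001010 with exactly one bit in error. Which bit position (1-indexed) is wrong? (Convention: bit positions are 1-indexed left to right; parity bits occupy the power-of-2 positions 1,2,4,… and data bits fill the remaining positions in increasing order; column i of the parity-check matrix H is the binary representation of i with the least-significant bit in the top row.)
Syndrome s = H · r^T (mod 2), r = 011001000001010:
  s[0] = (101010101010101)·(011001000001010) mod 2 = 0+0+1+0+0+0+0+0+0+0+0+0+0+0+0 mod 2 = 1
  s[1] = (011001100110011)·(011001000001010) mod 2 = 0+1+1+0+0+1+0+0+0+0+0+0+0+1+0 mod 2 = 0
  s[2] = (000111100001111)·(011001000001010) mod 2 = 0+0+0+0+0+1+0+0+0+0+0+1+0+1+0 mod 2 = 1
  s[3] = (000000011111111)·(011001000001010) mod 2 = 0+0+0+0+0+0+0+0+0+0+0+1+0+1+0 mod 2 = 0
Syndrome = 1010
Column i of H is the binary representation of i, so the syndrome is the binary index of the flipped bit.
Read s = 1010 with s[0] as LSB: 1·2^0 + 0·2^1 + 1·2^2 + 0·2^3 = 5.
Error is at bit position 5.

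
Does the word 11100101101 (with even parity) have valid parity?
Sum of all bits: 1+1+1+0+0+1+0+1+1+0+1 = 7; 7 mod 2 = 1. Result is 1 → parity error detected.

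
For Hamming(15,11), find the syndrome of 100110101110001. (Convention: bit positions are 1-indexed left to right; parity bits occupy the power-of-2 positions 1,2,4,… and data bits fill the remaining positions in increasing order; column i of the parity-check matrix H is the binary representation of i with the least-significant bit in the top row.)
Syndrome s = H · r^T (mod 2), r = 100110101110001:
  s[0] = (101010101010101)·(100110101110001) mod 2 = 1+0+0+0+1+0+1+0+1+0+1+0+0+0+1 mod 2 = 0
  s[1] = (011001100110011)·(100110101110001) mod 2 = 0+0+0+0+0+0+1+0+0+1+1+0+0+0+1 mod 2 = 0
  s[2] = (000111100001111)·(100110101110001) mod 2 = 0+0+0+1+1+0+1+0+0+0+0+0+0+0+1 mod 2 = 0
  s[3] = (000000011111111)·(100110101110001) mod 2 = 0+0+0+0+0+0+0+0+1+1+1+0+0+0+1 mod 2 = 0
Syndrome = 0000
s = 0: no error detected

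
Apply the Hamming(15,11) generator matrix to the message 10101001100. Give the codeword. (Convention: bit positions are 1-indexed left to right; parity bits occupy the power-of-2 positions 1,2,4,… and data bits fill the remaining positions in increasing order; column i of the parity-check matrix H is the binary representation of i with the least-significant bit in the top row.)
Codeword c = d · G (mod 2), d = 10101001100:
  c[0] = d·G[:,0] = (10101001100)·(11011010101) mod 2 = 1+0+0+0+1+0+0+0+1+0+0 mod 2 = 1
  c[1] = d·G[:,1] = (10101001100)·(10110110011) mod 2 = 1+0+1+0+0+0+0+0+0+0+0 mod 2 = 0
  c[2] = d·G[:,2] = (10101001100)·(10000000000) mod 2 = 1+0+0+0+0+0+0+0+0+0+0 mod 2 = 1
  c[3] = d·G[:,3] = (10101001100)·(01110001111) mod 2 = 0+0+1+0+0+0+0+1+1+0+0 mod 2 = 1
  c[4] = d·G[:,4] = (10101001100)·(01000000000) mod 2 = 0+0+0+0+0+0+0+0+0+0+0 mod 2 = 0
  c[5] = d·G[:,5] = (10101001100)·(00100000000) mod 2 = 0+0+1+0+0+0+0+0+0+0+0 mod 2 = 1
  c[6] = d·G[:,6] = (10101001100)·(00010000000) mod 2 = 0+0+0+0+0+0+0+0+0+0+0 mod 2 = 0
  c[7] = d·G[:,7] = (10101001100)·(00001111111) mod 2 = 0+0+0+0+1+0+0+1+1+0+0 mod 2 = 1
  c[8] = d·G[:,8] = (10101001100)·(00001000000) mod 2 = 0+0+0+0+1+0+0+0+0+0+0 mod 2 = 1
  c[9] = d·G[:,9] = (10101001100)·(00000100000) mod 2 = 0+0+0+0+0+0+0+0+0+0+0 mod 2 = 0
  c[10] = d·G[:,10] = (10101001100)·(00000010000) mod 2 = 0+0+0+0+0+0+0+0+0+0+0 mod 2 = 0
  c[11] = d·G[:,11] = (10101001100)·(00000001000) mod 2 = 0+0+0+0+0+0+0+1+0+0+0 mod 2 = 1
  c[12] = d·G[:,12] = (10101001100)·(00000000100) mod 2 = 0+0+0+0+0+0+0+0+1+0+0 mod 2 = 1
  c[13] = d·G[:,13] = (10101001100)·(00000000010) mod 2 = 0+0+0+0+0+0+0+0+0+0+0 mod 2 = 0
  c[14] = d·G[:,14] = (10101001100)·(00000000001) mod 2 = 0+0+0+0+0+0+0+0+0+0+0 mod 2 = 0
Codeword = 101101011001100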